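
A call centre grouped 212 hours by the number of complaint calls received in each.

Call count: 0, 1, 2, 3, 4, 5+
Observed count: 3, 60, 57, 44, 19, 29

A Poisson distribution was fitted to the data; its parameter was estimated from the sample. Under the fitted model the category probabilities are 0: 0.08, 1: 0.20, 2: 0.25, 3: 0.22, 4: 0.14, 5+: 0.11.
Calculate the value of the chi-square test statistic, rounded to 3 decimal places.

24.474

Expected counts E_i = n·p_i: 212×0.08 = 16.96, 212×0.20 = 42.4, 212×0.25 = 53, 212×0.22 = 46.64, 212×0.14 = 29.68, 212×0.11 = 23.32.
χ² = (3−16.96)²/16.96 + (60−42.4)²/42.4 + (57−53)²/53 + (44−46.64)²/46.64 + (19−29.68)²/29.68 + (29−23.32)²/23.32
   = 11.4907 + 7.3057 + 0.3019 + 0.1494 + 3.8431 + 1.3835
Sum = 24.474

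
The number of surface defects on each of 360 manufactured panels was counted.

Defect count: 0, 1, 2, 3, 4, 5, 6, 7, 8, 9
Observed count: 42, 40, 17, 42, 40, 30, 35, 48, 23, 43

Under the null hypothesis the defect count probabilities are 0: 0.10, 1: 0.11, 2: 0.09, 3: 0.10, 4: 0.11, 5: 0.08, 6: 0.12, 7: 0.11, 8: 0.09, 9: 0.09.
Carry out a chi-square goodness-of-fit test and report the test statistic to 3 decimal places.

18.911

Expected counts E_i = n·p_i: 360×0.10 = 36, 360×0.11 = 39.6, 360×0.09 = 32.4, 360×0.10 = 36, 360×0.11 = 39.6, 360×0.08 = 28.8, 360×0.12 = 43.2, 360×0.11 = 39.6, 360×0.09 = 32.4, 360×0.09 = 32.4.
cat         O        E   (O−E)²/E
0          42       36     1.0000
1          40     39.6     0.0040
2          17     32.4     7.3198
3          42       36     1.0000
4          40     39.6     0.0040
5          30     28.8     0.0500
6          35     43.2     1.5565
7          48     39.6     1.7818
8          23     32.4     2.7272
9          43     32.4     3.4679
Sum = 18.911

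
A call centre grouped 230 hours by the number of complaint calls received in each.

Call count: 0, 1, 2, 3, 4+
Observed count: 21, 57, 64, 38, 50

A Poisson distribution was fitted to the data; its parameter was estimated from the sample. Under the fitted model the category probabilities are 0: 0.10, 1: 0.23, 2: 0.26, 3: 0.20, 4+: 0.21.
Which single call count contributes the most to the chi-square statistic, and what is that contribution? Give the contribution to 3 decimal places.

3, 1.391

Expected counts E_i = n·p_i: 230×0.10 = 23, 230×0.23 = 52.9, 230×0.26 = 59.8, 230×0.20 = 46, 230×0.21 = 48.3.
cat         O        E   (O−E)²/E
0          21       23     0.1739
1          57     52.9     0.3178
2          64     59.8     0.2950
3          38       46     1.3913
4+         50     48.3     0.0598
The largest term is for 3: 1.391.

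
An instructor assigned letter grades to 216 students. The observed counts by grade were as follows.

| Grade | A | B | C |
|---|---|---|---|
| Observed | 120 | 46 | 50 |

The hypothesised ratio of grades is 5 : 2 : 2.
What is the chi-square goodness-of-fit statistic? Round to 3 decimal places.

Ratio total = 9. Expected counts: 216×5/9 = 120, 216×2/9 = 48, 216×2/9 = 48.
cat         O        E   (O−E)²/E
A         120      120     0.0000
B          46       48     0.0833
C          50       48     0.0833
Sum = 0.167

0.167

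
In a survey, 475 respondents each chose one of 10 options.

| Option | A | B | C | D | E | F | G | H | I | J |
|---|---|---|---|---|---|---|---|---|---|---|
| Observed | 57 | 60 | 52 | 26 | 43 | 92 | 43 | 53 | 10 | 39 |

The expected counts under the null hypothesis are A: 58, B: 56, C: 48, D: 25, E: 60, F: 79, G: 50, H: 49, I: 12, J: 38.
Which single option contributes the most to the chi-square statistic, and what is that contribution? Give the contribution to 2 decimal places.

χ² = (57−58)²/58 + (60−56)²/56 + (52−48)²/48 + (26−25)²/25 + (43−60)²/60 + (92−79)²/79 + (43−50)²/50 + (53−49)²/49 + (10−12)²/12 + (39−38)²/38
   = 0.017 + 0.286 + 0.333 + 0.040 + 4.817 + 2.139 + 0.980 + 0.327 + 0.333 + 0.026
The largest term is for E: 4.82.

E, 4.82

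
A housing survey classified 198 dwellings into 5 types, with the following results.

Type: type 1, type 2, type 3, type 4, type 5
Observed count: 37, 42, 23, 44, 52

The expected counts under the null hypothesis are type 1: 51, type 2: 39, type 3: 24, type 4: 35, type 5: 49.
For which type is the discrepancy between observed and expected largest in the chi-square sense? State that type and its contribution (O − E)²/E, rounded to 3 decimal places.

χ² = (37−51)²/51 + (42−39)²/39 + (23−24)²/24 + (44−35)²/35 + (52−49)²/49
   = 3.8431 + 0.2308 + 0.0417 + 2.3143 + 0.1837
The largest term is for type 1: 3.843.

type 1, 3.843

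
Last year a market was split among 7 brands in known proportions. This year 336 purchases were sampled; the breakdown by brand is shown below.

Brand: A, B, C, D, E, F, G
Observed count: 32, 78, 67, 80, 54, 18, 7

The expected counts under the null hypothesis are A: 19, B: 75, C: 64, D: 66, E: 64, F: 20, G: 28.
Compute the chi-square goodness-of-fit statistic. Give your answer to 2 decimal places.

χ² = (32−19)²/19 + (78−75)²/75 + (67−64)²/64 + (80−66)²/66 + (54−64)²/64 + (18−20)²/20 + (7−28)²/28
   = 8.895 + 0.120 + 0.141 + 2.970 + 1.563 + 0.200 + 15.750
Sum = 29.64

29.64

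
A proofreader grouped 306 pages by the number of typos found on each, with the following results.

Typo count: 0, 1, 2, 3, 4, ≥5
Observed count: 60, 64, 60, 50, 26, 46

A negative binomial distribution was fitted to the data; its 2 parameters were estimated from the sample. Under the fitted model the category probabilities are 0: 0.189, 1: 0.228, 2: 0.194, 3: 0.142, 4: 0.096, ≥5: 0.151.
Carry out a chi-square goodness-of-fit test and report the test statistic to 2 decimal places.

1.94

Expected counts E_i = n·p_i: 306×0.189 = 57.834, 306×0.228 = 69.768, 306×0.194 = 59.364, 306×0.142 = 43.452, 306×0.096 = 29.376, 306×0.151 = 46.206.
cat         O        E   (O−E)²/E
0          60   57.834      0.081
1          64   69.768      0.477
2          60   59.364      0.007
3          50   43.452      0.987
4          26   29.376      0.388
≥5         46   46.206      0.001
Sum = 1.94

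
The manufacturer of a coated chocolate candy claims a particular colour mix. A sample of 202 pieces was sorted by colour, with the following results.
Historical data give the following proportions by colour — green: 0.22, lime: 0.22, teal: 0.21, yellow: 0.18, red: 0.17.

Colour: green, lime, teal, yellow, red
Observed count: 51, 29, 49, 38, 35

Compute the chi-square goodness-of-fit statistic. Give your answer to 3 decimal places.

Expected counts E_i = n·p_i: 202×0.22 = 44.44, 202×0.22 = 44.44, 202×0.21 = 42.42, 202×0.18 = 36.36, 202×0.17 = 34.34.
green: (51 − 44.44)²/44.44 = 43.0336/44.44 = 0.9684
lime: (29 − 44.44)²/44.44 = 238.3936/44.44 = 5.3644
teal: (49 − 42.42)²/42.42 = 43.2964/42.42 = 1.0207
yellow: (38 − 36.36)²/36.36 = 2.6896/36.36 = 0.0740
red: (35 − 34.34)²/34.34 = 0.4356/34.34 = 0.0127
Sum = 7.440

7.440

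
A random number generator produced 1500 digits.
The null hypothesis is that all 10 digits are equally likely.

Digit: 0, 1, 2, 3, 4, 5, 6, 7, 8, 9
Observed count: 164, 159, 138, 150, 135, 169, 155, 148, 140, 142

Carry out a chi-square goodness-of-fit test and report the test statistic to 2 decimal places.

Expected count for each of the 10 categories: 1500/10 = 150.
cat         O        E   (O−E)²/E
0         164      150      1.307
1         159      150      0.540
2         138      150      0.960
3         150      150      0.000
4         135      150      1.500
5         169      150      2.407
6         155      150      0.167
7         148      150      0.027
8         140      150      0.667
9         142      150      0.427
Sum = 8.00

8.00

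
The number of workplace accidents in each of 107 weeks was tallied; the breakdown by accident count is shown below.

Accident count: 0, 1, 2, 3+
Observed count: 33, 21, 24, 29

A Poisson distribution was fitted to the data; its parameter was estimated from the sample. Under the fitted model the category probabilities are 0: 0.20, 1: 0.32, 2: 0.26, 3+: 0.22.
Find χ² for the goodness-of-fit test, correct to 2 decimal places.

13.20

Expected counts E_i = n·p_i: 107×0.20 = 21.4, 107×0.32 = 34.24, 107×0.26 = 27.82, 107×0.22 = 23.54.
cat         O        E   (O−E)²/E
0          33     21.4      6.288
1          21    34.24      5.120
2          24    27.82      0.525
3+         29    23.54      1.266
Sum = 13.20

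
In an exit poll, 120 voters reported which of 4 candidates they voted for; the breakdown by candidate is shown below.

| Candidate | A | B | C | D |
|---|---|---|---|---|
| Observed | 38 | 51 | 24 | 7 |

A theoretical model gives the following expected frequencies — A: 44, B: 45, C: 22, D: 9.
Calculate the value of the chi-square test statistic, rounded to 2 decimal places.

A: (38 − 44)²/44 = 36/44 = 0.818
B: (51 − 45)²/45 = 36/45 = 0.800
C: (24 − 22)²/22 = 4/22 = 0.182
D: (7 − 9)²/9 = 4/9 = 0.444
Sum = 2.24

2.24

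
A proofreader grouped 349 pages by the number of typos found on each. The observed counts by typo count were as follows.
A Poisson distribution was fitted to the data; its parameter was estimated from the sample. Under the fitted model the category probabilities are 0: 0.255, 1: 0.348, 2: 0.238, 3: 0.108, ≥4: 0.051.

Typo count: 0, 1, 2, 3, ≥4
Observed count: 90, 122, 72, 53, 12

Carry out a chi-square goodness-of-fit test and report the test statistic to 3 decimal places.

9.593

Expected counts E_i = n·p_i: 349×0.255 = 88.995, 349×0.348 = 121.452, 349×0.238 = 83.062, 349×0.108 = 37.692, 349×0.051 = 17.799.
cat         O        E   (O−E)²/E
0          90   88.995     0.0113
1         122  121.452     0.0025
2          72   83.062     1.4732
3          53   37.692     6.2171
≥4         12   17.799     1.8893
Sum = 9.593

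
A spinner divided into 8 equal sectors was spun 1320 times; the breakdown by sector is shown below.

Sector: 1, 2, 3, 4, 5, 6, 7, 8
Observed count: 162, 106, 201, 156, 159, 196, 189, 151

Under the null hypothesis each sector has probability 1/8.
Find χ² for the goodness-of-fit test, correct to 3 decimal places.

40.218

Under H₀ each category has probability 1/8, so each expected count is 1320/8 = 165.
χ² = (162−165)²/165 + (106−165)²/165 + (201−165)²/165 + (156−165)²/165 + (159−165)²/165 + (196−165)²/165 + (189−165)²/165 + (151−165)²/165
   = 0.0545 + 21.0970 + 7.8545 + 0.4909 + 0.2182 + 5.8242 + 3.4909 + 1.1879
Sum = 40.218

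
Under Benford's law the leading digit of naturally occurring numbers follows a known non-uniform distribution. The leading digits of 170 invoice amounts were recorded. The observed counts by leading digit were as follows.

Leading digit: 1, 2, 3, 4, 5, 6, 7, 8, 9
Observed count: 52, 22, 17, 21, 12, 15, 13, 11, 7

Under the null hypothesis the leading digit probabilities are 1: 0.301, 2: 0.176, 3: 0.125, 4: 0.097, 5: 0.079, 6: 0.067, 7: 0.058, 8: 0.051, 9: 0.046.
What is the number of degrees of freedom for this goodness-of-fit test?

There are k = 9 categories and no parameters were estimated from the data, so df = 9 − 1 = 8.

8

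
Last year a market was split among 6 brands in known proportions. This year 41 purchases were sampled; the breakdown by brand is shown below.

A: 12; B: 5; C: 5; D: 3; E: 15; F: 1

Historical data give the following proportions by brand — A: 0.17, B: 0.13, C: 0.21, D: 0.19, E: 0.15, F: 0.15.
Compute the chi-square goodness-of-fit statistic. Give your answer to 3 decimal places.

Expected counts E_i = n·p_i: 41×0.17 = 6.97, 41×0.13 = 5.33, 41×0.21 = 8.61, 41×0.19 = 7.79, 41×0.15 = 6.15, 41×0.15 = 6.15.
χ² = (12−6.97)²/6.97 + (5−5.33)²/5.33 + (5−8.61)²/8.61 + (3−7.79)²/7.79 + (15−6.15)²/6.15 + (1−6.15)²/6.15
   = 3.6300 + 0.0204 + 1.5136 + 2.9453 + 12.7354 + 4.3126
Sum = 25.157

25.157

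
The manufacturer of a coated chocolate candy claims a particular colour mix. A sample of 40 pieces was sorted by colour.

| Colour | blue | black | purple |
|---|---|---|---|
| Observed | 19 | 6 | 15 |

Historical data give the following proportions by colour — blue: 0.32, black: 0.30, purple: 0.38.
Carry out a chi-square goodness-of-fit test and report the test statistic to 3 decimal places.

Expected counts E_i = n·p_i: 40×0.32 = 12.8, 40×0.30 = 12, 40×0.38 = 15.2.
cat         O        E   (O−E)²/E
blue       19     12.8     3.0031
black       6       12     3.0000
purple     15     15.2     0.0026
Sum = 6.006

6.006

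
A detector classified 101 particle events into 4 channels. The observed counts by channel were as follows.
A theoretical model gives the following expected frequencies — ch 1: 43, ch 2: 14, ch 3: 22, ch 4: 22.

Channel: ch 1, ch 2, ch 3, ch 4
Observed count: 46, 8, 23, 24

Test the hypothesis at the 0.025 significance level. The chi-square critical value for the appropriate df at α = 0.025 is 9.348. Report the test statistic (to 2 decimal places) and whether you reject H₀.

χ² = (46−43)²/43 + (8−14)²/14 + (23−22)²/22 + (24−22)²/22
   = 0.209 + 2.571 + 0.045 + 0.182
Sum = 3.01
df = 3. Since 3.01 < 9.348, we do not reject H₀.

3.01; do not reject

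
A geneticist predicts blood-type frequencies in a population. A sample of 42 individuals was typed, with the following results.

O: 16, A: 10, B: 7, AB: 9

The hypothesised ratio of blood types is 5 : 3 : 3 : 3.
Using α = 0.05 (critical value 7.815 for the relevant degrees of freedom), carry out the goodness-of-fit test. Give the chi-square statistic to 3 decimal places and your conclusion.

0.622; do not reject

Ratio total = 14. Expected counts: 42×5/14 = 15, 42×3/14 = 9, 42×3/14 = 9, 42×3/14 = 9.
cat         O        E   (O−E)²/E
O          16       15     0.0667
A          10        9     0.1111
B           7        9     0.4444
AB          9        9     0.0000
Sum = 0.622
df = 3. Since 0.622 < 7.815, we do not reject H₀.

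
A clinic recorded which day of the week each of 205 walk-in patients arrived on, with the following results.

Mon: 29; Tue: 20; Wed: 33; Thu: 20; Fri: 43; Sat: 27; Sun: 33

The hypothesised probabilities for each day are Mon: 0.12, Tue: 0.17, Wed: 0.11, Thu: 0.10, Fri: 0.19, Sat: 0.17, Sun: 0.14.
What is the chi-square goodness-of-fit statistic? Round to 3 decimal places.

Expected counts E_i = n·p_i: 205×0.12 = 24.6, 205×0.17 = 34.85, 205×0.11 = 22.55, 205×0.10 = 20.5, 205×0.19 = 38.95, 205×0.17 = 34.85, 205×0.14 = 28.7.
Mon: (29 − 24.6)²/24.6 = 19.36/24.6 = 0.7870
Tue: (20 − 34.85)²/34.85 = 220.5225/34.85 = 6.3278
Wed: (33 − 22.55)²/22.55 = 109.2025/22.55 = 4.8427
Thu: (20 − 20.5)²/20.5 = 0.25/20.5 = 0.0122
Fri: (43 − 38.95)²/38.95 = 16.4025/38.95 = 0.4211
Sat: (27 − 34.85)²/34.85 = 61.6225/34.85 = 1.7682
Sun: (33 − 28.7)²/28.7 = 18.49/28.7 = 0.6443
Sum = 14.803

14.803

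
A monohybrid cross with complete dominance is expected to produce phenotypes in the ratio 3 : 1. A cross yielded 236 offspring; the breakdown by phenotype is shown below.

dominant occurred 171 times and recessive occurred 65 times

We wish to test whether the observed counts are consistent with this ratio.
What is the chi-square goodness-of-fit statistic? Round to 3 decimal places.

0.814

Ratio total = 4. Expected counts: 236×3/4 = 177, 236×1/4 = 59.
χ² = (171−177)²/177 + (65−59)²/59
   = 0.2034 + 0.6102
Sum = 0.814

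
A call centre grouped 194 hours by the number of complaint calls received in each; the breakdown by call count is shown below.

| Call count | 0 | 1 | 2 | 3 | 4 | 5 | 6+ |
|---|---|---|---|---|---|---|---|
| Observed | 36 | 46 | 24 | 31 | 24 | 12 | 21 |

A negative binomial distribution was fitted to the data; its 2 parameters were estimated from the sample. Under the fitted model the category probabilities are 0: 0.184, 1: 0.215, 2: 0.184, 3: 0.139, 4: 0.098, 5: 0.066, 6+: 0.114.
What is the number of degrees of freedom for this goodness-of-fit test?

4

There are k = 7 categories and 2 parameters estimated from the data, so df = 7 − 1 − 2 = 4.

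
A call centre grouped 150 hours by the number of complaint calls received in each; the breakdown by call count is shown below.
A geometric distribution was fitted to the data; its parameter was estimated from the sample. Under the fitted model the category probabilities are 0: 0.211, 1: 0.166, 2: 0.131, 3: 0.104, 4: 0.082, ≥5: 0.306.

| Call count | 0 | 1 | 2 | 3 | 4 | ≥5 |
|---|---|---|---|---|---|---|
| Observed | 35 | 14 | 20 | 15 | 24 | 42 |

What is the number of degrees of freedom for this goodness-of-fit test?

4

There are k = 6 categories and 1 parameter estimated from the data, so df = 6 − 1 − 1 = 4.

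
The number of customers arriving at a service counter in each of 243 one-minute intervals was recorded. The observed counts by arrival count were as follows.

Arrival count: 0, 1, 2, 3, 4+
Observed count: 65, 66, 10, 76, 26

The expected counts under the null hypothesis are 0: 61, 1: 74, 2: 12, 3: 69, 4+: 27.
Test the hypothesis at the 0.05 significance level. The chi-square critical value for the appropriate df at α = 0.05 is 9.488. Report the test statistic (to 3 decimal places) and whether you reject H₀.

cat         O        E   (O−E)²/E
0          65       61     0.2623
1          66       74     0.8649
2          10       12     0.3333
3          76       69     0.7101
4+         26       27     0.0370
Sum = 2.208
df = 4. Since 2.208 < 9.488, we do not reject H₀.

2.208; do not reject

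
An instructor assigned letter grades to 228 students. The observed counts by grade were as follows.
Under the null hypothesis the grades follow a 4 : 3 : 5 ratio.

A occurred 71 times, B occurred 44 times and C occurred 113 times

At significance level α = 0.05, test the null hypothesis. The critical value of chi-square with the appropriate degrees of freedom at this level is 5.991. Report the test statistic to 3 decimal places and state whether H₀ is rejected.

Ratio total = 12. Expected counts: 228×4/12 = 76, 228×3/12 = 57, 228×5/12 = 95.
cat         O        E   (O−E)²/E
A          71       76     0.3289
B          44       57     2.9649
C         113       95     3.4105
Sum = 6.704
df = 2. Since 6.704 > 5.991, we reject H₀.

6.704; reject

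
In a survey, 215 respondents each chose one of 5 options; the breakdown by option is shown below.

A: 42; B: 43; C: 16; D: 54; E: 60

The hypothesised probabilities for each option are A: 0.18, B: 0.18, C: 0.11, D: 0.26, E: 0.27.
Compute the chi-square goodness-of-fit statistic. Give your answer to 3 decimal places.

Expected counts E_i = n·p_i: 215×0.18 = 38.7, 215×0.18 = 38.7, 215×0.11 = 23.65, 215×0.26 = 55.9, 215×0.27 = 58.05.
A: (42 − 38.7)²/38.7 = 10.89/38.7 = 0.2814
B: (43 − 38.7)²/38.7 = 18.49/38.7 = 0.4778
C: (16 − 23.65)²/23.65 = 58.5225/23.65 = 2.4745
D: (54 − 55.9)²/55.9 = 3.61/55.9 = 0.0646
E: (60 − 58.05)²/58.05 = 3.8025/58.05 = 0.0655
Sum = 3.364

3.364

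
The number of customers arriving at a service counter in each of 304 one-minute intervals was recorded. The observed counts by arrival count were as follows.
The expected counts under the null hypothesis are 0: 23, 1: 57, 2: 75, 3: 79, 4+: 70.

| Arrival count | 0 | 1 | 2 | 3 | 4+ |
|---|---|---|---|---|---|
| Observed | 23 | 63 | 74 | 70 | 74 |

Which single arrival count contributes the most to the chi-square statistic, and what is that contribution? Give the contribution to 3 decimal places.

χ² = (23−23)²/23 + (63−57)²/57 + (74−75)²/75 + (70−79)²/79 + (74−70)²/70
   = 0.0000 + 0.6316 + 0.0133 + 1.0253 + 0.2286
The largest term is for 3: 1.025.

3, 1.025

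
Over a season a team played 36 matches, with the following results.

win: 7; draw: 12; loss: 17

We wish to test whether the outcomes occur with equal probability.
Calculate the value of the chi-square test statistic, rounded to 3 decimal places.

Expected count for each of the 3 categories: 36/3 = 12.
cat         O        E   (O−E)²/E
win         7       12     2.0833
draw       12       12     0.0000
loss       17       12     2.0833
Sum = 4.167

4.167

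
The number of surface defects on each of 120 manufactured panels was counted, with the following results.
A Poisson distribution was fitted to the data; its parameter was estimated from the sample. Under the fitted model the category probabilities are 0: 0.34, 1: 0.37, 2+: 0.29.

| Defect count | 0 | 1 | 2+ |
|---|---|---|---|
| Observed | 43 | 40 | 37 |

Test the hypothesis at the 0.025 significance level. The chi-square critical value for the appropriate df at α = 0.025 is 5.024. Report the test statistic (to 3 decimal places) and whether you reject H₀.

Expected counts E_i = n·p_i: 120×0.34 = 40.8, 120×0.37 = 44.4, 120×0.29 = 34.8.
cat         O        E   (O−E)²/E
0          43     40.8     0.1186
1          40     44.4     0.4360
2+         37     34.8     0.1391
Sum = 0.694
df = 1. Since 0.694 < 5.024, we do not reject H₀.

0.694; do not reject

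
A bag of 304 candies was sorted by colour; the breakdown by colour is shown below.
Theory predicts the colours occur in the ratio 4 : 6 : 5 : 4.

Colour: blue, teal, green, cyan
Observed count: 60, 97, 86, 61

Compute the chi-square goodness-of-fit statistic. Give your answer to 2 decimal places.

0.85

Ratio total = 19. Expected counts: 304×4/19 = 64, 304×6/19 = 96, 304×5/19 = 80, 304×4/19 = 64.
blue: (60 − 64)²/64 = 16/64 = 0.250
teal: (97 − 96)²/96 = 1/96 = 0.010
green: (86 − 80)²/80 = 36/80 = 0.450
cyan: (61 − 64)²/64 = 9/64 = 0.141
Sum = 0.85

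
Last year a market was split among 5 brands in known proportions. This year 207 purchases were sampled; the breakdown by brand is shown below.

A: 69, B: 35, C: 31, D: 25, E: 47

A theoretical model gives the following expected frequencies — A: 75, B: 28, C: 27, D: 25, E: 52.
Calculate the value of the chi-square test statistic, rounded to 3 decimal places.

cat         O        E   (O−E)²/E
A          69       75     0.4800
B          35       28     1.7500
C          31       27     0.5926
D          25       25     0.0000
E          47       52     0.4808
Sum = 3.303

3.303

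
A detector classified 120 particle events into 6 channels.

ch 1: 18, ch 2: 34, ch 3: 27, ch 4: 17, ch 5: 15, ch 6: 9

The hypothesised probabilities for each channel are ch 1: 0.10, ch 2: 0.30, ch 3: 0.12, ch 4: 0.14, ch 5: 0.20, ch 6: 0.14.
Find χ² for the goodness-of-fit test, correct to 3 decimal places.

Expected counts E_i = n·p_i: 120×0.10 = 12, 120×0.30 = 36, 120×0.12 = 14.4, 120×0.14 = 16.8, 120×0.20 = 24, 120×0.14 = 16.8.
χ² = (18−12)²/12 + (34−36)²/36 + (27−14.4)²/14.4 + (17−16.8)²/16.8 + (15−24)²/24 + (9−16.8)²/16.8
   = 3.0000 + 0.1111 + 11.0250 + 0.0024 + 3.3750 + 3.6214
Sum = 21.135

21.135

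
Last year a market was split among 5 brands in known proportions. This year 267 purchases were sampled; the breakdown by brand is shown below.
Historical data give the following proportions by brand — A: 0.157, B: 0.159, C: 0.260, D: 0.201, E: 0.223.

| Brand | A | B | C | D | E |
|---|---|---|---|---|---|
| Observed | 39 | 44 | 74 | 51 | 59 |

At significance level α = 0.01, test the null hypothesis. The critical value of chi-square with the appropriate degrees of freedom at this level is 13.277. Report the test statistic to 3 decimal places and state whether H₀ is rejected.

0.699; do not reject

Expected counts E_i = n·p_i: 267×0.157 = 41.919, 267×0.159 = 42.453, 267×0.260 = 69.42, 267×0.201 = 53.667, 267×0.223 = 59.541.
cat         O        E   (O−E)²/E
A          39   41.919     0.2033
B          44   42.453     0.0564
C          74    69.42     0.3022
D          51   53.667     0.1325
E          59   59.541     0.0049
Sum = 0.699
df = 4. Since 0.699 < 13.277, we do not reject H₀.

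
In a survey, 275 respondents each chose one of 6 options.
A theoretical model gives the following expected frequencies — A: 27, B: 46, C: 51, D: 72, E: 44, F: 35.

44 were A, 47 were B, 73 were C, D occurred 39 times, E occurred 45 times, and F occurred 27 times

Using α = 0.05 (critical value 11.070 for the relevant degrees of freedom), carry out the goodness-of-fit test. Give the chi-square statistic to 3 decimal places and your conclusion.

37.192; reject

A: (44 − 27)²/27 = 289/27 = 10.7037
B: (47 − 46)²/46 = 1/46 = 0.0217
C: (73 − 51)²/51 = 484/51 = 9.4902
D: (39 − 72)²/72 = 1089/72 = 15.1250
E: (45 − 44)²/44 = 1/44 = 0.0227
F: (27 − 35)²/35 = 64/35 = 1.8286
Sum = 37.192
df = 5. Since 37.192 > 11.070, we reject H₀.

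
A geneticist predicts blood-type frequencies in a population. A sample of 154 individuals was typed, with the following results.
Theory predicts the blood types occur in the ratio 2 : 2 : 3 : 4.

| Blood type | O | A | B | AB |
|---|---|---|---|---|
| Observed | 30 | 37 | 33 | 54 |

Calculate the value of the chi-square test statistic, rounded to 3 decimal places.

5.036

Ratio total = 11. Expected counts: 154×2/11 = 28, 154×2/11 = 28, 154×3/11 = 42, 154×4/11 = 56.
O: (30 − 28)²/28 = 4/28 = 0.1429
A: (37 − 28)²/28 = 81/28 = 2.8929
B: (33 − 42)²/42 = 81/42 = 1.9286
AB: (54 − 56)²/56 = 4/56 = 0.0714
Sum = 5.036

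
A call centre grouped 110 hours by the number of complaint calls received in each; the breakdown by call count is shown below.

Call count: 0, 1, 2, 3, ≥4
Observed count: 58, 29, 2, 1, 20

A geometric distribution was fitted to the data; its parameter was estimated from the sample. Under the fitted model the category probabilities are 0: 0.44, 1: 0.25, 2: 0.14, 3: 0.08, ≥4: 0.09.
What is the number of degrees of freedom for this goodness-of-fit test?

3

There are k = 5 categories and 1 parameter estimated from the data, so df = 5 − 1 − 1 = 3.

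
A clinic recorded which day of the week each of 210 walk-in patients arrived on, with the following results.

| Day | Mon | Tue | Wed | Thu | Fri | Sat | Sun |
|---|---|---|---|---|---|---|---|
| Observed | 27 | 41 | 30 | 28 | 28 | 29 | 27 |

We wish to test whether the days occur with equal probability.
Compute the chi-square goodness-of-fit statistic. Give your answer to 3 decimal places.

Expected count for each of the 7 categories: 210/7 = 30.
cat         O        E   (O−E)²/E
Mon        27       30     0.3000
Tue        41       30     4.0333
Wed        30       30     0.0000
Thu        28       30     0.1333
Fri        28       30     0.1333
Sat        29       30     0.0333
Sun        27       30     0.3000
Sum = 4.933

4.933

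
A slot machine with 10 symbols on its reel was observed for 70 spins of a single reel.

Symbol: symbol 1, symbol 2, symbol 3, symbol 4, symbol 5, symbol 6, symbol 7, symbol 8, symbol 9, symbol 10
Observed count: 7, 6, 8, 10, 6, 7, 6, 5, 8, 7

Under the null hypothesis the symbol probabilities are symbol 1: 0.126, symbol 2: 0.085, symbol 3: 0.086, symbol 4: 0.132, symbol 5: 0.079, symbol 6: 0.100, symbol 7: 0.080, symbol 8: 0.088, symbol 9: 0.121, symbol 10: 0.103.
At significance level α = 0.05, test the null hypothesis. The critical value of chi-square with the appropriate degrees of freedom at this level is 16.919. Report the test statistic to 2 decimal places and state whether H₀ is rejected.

1.41; do not reject

Expected counts E_i = n·p_i: 70×0.126 = 8.82, 70×0.085 = 5.95, 70×0.086 = 6.02, 70×0.132 = 9.24, 70×0.079 = 5.53, 70×0.100 = 7, 70×0.080 = 5.6, 70×0.088 = 6.16, 70×0.121 = 8.47, 70×0.103 = 7.21.
cat            O        E   (O−E)²/E
symbol 1       7     8.82      0.376
symbol 2       6     5.95      0.000
symbol 3       8     6.02      0.651
symbol 4      10     9.24      0.063
symbol 5       6     5.53      0.040
symbol 6       7        7      0.000
symbol 7       6      5.6      0.029
symbol 8       5     6.16      0.218
symbol 9       8     8.47      0.026
symbol 10      7     7.21      0.006
Sum = 1.41
df = 9. Since 1.41 < 16.919, we do not reject H₀.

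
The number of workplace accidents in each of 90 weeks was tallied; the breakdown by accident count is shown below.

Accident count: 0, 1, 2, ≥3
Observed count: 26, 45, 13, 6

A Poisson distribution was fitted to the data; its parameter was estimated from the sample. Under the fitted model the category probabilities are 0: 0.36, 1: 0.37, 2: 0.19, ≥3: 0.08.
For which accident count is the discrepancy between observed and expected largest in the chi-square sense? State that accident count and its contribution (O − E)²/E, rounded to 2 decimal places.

Expected counts E_i = n·p_i: 90×0.36 = 32.4, 90×0.37 = 33.3, 90×0.19 = 17.1, 90×0.08 = 7.2.
0: (26 − 32.4)²/32.4 = 40.96/32.4 = 1.264
1: (45 − 33.3)²/33.3 = 136.89/33.3 = 4.111
2: (13 − 17.1)²/17.1 = 16.81/17.1 = 0.983
≥3: (6 − 7.2)²/7.2 = 1.44/7.2 = 0.200
The largest term is for 1: 4.11.

1, 4.11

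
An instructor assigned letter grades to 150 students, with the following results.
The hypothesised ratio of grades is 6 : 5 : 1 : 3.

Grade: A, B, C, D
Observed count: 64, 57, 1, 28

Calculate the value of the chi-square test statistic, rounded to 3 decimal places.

9.480

Ratio total = 15. Expected counts: 150×6/15 = 60, 150×5/15 = 50, 150×1/15 = 10, 150×3/15 = 30.
χ² = (64−60)²/60 + (57−50)²/50 + (1−10)²/10 + (28−30)²/30
   = 0.2667 + 0.9800 + 8.1000 + 0.1333
Sum = 9.480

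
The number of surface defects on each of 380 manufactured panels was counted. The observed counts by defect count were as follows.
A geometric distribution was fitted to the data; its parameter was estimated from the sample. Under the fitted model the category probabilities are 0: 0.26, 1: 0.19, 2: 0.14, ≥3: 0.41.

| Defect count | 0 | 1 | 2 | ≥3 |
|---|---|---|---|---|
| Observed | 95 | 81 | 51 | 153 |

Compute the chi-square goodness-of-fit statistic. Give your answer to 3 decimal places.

1.360

Expected counts E_i = n·p_i: 380×0.26 = 98.8, 380×0.19 = 72.2, 380×0.14 = 53.2, 380×0.41 = 155.8.
cat         O        E   (O−E)²/E
0          95     98.8     0.1462
1          81     72.2     1.0726
2          51     53.2     0.0910
≥3        153    155.8     0.0503
Sum = 1.360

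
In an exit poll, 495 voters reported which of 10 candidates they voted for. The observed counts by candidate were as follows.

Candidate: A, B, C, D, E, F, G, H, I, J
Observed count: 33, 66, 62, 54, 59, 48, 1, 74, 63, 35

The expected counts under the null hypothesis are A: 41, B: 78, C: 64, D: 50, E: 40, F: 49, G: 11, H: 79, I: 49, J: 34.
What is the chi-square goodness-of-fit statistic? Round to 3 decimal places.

26.272

A: (33 − 41)²/41 = 64/41 = 1.5610
B: (66 − 78)²/78 = 144/78 = 1.8462
C: (62 − 64)²/64 = 4/64 = 0.0625
D: (54 − 50)²/50 = 16/50 = 0.3200
E: (59 − 40)²/40 = 361/40 = 9.0250
F: (48 − 49)²/49 = 1/49 = 0.0204
G: (1 − 11)²/11 = 100/11 = 9.0909
H: (74 − 79)²/79 = 25/79 = 0.3165
I: (63 − 49)²/49 = 196/49 = 4.0000
J: (35 − 34)²/34 = 1/34 = 0.0294
Sum = 26.272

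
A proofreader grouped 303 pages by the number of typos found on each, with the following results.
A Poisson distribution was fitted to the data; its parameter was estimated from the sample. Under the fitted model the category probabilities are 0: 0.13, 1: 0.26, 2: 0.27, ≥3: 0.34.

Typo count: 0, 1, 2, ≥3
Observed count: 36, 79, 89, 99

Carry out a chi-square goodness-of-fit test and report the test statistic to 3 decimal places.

1.081

Expected counts E_i = n·p_i: 303×0.13 = 39.39, 303×0.26 = 78.78, 303×0.27 = 81.81, 303×0.34 = 103.02.
cat         O        E   (O−E)²/E
0          36    39.39     0.2918
1          79    78.78     0.0006
2          89    81.81     0.6319
≥3         99   103.02     0.1569
Sum = 1.081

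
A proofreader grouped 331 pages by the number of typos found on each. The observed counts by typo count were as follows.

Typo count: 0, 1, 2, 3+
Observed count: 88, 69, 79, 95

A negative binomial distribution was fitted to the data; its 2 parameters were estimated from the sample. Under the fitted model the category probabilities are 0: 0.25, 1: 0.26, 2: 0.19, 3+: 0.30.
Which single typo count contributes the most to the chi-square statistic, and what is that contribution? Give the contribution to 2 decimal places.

Expected counts E_i = n·p_i: 331×0.25 = 82.75, 331×0.26 = 86.06, 331×0.19 = 62.89, 331×0.30 = 99.3.
cat         O        E   (O−E)²/E
0          88    82.75      0.333
1          69    86.06      3.382
2          79    62.89      4.127
3+         95     99.3      0.186
The largest term is for 2: 4.13.

2, 4.13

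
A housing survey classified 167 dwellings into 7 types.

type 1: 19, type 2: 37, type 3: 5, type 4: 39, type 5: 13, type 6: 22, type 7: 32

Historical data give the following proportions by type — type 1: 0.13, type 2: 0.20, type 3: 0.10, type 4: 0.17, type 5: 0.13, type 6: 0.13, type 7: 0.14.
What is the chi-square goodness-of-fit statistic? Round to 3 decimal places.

19.565

Expected counts E_i = n·p_i: 167×0.13 = 21.71, 167×0.20 = 33.4, 167×0.10 = 16.7, 167×0.17 = 28.39, 167×0.13 = 21.71, 167×0.13 = 21.71, 167×0.14 = 23.38.
cat         O        E   (O−E)²/E
type 1     19    21.71     0.3383
type 2     37     33.4     0.3880
type 3      5     16.7     8.1970
type 4     39    28.39     3.9652
type 5     13    21.71     3.4944
type 6     22    21.71     0.0039
type 7     32    23.38     3.1781
Sum = 19.565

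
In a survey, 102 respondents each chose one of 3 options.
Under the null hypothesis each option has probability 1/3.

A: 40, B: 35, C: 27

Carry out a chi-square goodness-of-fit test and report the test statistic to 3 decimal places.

Expected count for each of the 3 categories: 102/3 = 34.
χ² = (40−34)²/34 + (35−34)²/34 + (27−34)²/34
   = 1.0588 + 0.0294 + 1.4412
Sum = 2.529

2.529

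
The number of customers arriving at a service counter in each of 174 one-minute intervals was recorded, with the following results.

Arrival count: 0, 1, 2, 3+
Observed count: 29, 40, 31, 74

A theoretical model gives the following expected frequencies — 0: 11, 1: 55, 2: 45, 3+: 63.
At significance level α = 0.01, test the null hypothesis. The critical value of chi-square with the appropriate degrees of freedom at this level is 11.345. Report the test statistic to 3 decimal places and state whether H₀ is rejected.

χ² = (29−11)²/11 + (40−55)²/55 + (31−45)²/45 + (74−63)²/63
   = 29.4545 + 4.0909 + 4.3556 + 1.9206
Sum = 39.822
df = 3. Since 39.822 > 11.345, we reject H₀.

39.822; reject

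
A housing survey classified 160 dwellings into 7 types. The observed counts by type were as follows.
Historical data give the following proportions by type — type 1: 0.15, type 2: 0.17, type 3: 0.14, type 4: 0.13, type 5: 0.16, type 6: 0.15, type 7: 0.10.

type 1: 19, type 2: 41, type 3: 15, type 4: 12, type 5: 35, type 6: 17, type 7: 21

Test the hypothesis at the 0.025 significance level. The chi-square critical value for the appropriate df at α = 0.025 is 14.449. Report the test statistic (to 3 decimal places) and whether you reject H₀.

21.267; reject

Expected counts E_i = n·p_i: 160×0.15 = 24, 160×0.17 = 27.2, 160×0.14 = 22.4, 160×0.13 = 20.8, 160×0.16 = 25.6, 160×0.15 = 24, 160×0.10 = 16.
type 1: (19 − 24)²/24 = 25/24 = 1.0417
type 2: (41 − 27.2)²/27.2 = 190.44/27.2 = 7.0015
type 3: (15 − 22.4)²/22.4 = 54.76/22.4 = 2.4446
type 4: (12 − 20.8)²/20.8 = 77.44/20.8 = 3.7231
type 5: (35 − 25.6)²/25.6 = 88.36/25.6 = 3.4516
type 6: (17 − 24)²/24 = 49/24 = 2.0417
type 7: (21 − 16)²/16 = 25/16 = 1.5625
Sum = 21.267
df = 6. Since 21.267 > 14.449, we reject H₀.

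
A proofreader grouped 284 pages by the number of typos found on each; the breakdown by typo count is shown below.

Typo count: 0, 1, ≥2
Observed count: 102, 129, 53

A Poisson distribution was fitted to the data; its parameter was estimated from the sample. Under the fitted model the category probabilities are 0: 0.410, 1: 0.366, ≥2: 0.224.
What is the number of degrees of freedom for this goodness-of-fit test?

There are k = 3 categories and 1 parameter estimated from the data, so df = 3 − 1 − 1 = 1.

1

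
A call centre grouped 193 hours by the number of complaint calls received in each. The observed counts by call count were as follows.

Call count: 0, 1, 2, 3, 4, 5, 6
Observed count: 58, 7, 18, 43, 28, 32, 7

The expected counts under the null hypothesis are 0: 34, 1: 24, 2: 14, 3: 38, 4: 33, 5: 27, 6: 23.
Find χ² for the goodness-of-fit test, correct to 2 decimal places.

0: (58 − 34)²/34 = 576/34 = 16.941
1: (7 − 24)²/24 = 289/24 = 12.042
2: (18 − 14)²/14 = 16/14 = 1.143
3: (43 − 38)²/38 = 25/38 = 0.658
4: (28 − 33)²/33 = 25/33 = 0.758
5: (32 − 27)²/27 = 25/27 = 0.926
6: (7 − 23)²/23 = 256/23 = 11.130
Sum = 43.60

43.60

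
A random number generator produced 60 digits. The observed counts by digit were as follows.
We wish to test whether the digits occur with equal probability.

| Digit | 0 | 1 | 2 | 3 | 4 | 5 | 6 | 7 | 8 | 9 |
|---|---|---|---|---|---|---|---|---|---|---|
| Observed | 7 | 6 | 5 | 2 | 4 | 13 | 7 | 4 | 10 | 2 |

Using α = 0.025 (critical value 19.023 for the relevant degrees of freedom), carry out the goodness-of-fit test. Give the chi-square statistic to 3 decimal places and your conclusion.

Expected count for each of the 10 categories: 60/10 = 6.
0: (7 − 6)²/6 = 1/6 = 0.1667
1: (6 − 6)²/6 = 0/6 = 0.0000
2: (5 − 6)²/6 = 1/6 = 0.1667
3: (2 − 6)²/6 = 16/6 = 2.6667
4: (4 − 6)²/6 = 4/6 = 0.6667
5: (13 − 6)²/6 = 49/6 = 8.1667
6: (7 − 6)²/6 = 1/6 = 0.1667
7: (4 − 6)²/6 = 4/6 = 0.6667
8: (10 − 6)²/6 = 16/6 = 2.6667
9: (2 − 6)²/6 = 16/6 = 2.6667
Sum = 18.000
df = 9. Since 18.000 < 19.023, we do not reject H₀.

18.000; do not reject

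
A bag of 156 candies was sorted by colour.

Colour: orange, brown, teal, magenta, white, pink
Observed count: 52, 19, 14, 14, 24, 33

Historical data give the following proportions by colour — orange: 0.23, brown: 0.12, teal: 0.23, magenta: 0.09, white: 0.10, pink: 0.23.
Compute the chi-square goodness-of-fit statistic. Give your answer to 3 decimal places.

Expected counts E_i = n·p_i: 156×0.23 = 35.88, 156×0.12 = 18.72, 156×0.23 = 35.88, 156×0.09 = 14.04, 156×0.10 = 15.6, 156×0.23 = 35.88.
χ² = (52−35.88)²/35.88 + (19−18.72)²/18.72 + (14−35.88)²/35.88 + (14−14.04)²/14.04 + (24−15.6)²/15.6 + (33−35.88)²/35.88
   = 7.2423 + 0.0042 + 13.3427 + 0.0001 + 4.5231 + 0.2312
Sum = 25.344

25.344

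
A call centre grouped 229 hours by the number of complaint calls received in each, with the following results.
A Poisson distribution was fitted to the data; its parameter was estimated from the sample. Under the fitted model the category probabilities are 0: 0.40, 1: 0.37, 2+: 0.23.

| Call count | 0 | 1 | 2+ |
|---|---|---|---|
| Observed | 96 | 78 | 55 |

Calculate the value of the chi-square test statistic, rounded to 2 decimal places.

0.85

Expected counts E_i = n·p_i: 229×0.40 = 91.6, 229×0.37 = 84.73, 229×0.23 = 52.67.
χ² = (96−91.6)²/91.6 + (78−84.73)²/84.73 + (55−52.67)²/52.67
   = 0.211 + 0.535 + 0.103
Sum = 0.85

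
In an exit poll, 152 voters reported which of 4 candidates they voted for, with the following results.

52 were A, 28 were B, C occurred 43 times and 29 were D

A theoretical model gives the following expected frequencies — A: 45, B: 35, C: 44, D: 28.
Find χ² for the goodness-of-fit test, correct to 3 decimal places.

cat         O        E   (O−E)²/E
A          52       45     1.0889
B          28       35     1.4000
C          43       44     0.0227
D          29       28     0.0357
Sum = 2.547

2.547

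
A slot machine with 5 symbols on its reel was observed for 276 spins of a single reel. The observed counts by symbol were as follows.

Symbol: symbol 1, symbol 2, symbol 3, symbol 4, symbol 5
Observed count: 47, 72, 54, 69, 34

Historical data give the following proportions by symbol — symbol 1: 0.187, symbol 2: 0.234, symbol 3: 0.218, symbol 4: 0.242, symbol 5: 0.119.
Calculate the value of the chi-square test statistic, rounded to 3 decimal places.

Expected counts E_i = n·p_i: 276×0.187 = 51.612, 276×0.234 = 64.584, 276×0.218 = 60.168, 276×0.242 = 66.792, 276×0.119 = 32.844.
cat           O        E   (O−E)²/E
symbol 1     47   51.612     0.4121
symbol 2     72   64.584     0.8516
symbol 3     54   60.168     0.6323
symbol 4     69   66.792     0.0730
symbol 5     34   32.844     0.0407
Sum = 2.010

2.010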